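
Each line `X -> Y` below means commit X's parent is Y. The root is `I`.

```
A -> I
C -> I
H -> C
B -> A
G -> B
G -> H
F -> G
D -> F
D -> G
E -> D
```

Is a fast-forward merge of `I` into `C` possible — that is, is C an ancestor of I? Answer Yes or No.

A fast-forward from C to I is possible iff C is an ancestor of I.
Ancestors of I: {I}.
C is not among them, so fast-forward is not possible.

No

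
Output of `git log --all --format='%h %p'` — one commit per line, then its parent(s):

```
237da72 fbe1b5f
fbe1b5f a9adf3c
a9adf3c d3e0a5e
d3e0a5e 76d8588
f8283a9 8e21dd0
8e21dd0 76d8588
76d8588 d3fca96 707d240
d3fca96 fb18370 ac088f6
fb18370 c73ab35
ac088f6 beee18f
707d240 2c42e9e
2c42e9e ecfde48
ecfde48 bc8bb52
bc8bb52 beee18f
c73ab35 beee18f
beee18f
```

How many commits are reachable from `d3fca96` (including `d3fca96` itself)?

5

Walking parent pointers from d3fca96: reachable set = {ac088f6, beee18f, c73ab35, d3fca96, fb18370}.
That is 5 commits.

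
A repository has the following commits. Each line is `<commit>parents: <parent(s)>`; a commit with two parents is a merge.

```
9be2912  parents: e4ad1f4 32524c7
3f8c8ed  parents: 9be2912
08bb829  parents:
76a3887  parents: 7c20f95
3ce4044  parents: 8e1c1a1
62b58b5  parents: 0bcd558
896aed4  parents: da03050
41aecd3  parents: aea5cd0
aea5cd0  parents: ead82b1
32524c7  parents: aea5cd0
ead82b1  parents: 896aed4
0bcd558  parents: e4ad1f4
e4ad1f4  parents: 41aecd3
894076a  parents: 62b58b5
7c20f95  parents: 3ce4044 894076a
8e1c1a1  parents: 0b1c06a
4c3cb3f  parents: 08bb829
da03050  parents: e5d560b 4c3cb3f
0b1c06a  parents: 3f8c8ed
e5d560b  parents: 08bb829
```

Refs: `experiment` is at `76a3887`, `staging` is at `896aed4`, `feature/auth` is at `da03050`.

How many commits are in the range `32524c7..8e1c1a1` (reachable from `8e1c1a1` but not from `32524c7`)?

6

Reachable from 8e1c1a1: {08bb829, 0b1c06a, 32524c7, 3f8c8ed, 41aecd3, 4c3cb3f, 896aed4, 8e1c1a1, 9be2912, aea5cd0, da03050, e4ad1f4, e5d560b, ead82b1}.
Reachable from 32524c7: {08bb829, 32524c7, 4c3cb3f, 896aed4, aea5cd0, da03050, e5d560b, ead82b1}.
In 8e1c1a1's history but not 32524c7's: {0b1c06a, 3f8c8ed, 41aecd3, 8e1c1a1, 9be2912, e4ad1f4} — 6 commits.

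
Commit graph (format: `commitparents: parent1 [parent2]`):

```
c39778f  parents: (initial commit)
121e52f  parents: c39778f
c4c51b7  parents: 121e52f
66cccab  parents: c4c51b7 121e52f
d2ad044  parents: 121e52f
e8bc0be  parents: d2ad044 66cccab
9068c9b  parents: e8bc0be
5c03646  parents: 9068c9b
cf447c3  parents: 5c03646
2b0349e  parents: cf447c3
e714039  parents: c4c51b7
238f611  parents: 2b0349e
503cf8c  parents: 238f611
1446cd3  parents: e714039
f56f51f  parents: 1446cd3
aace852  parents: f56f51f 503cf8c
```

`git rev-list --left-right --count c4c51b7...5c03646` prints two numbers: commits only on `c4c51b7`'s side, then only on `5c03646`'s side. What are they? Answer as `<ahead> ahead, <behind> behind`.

Reachable from c4c51b7: {121e52f, c39778f, c4c51b7}.
Reachable from 5c03646: {121e52f, 5c03646, 66cccab, 9068c9b, c39778f, c4c51b7, d2ad044, e8bc0be}.
Only in c4c51b7's history (ahead): {} — 0.
Only in 5c03646's history (behind): {5c03646, 66cccab, 9068c9b, d2ad044, e8bc0be} — 5.

0 ahead, 5 behind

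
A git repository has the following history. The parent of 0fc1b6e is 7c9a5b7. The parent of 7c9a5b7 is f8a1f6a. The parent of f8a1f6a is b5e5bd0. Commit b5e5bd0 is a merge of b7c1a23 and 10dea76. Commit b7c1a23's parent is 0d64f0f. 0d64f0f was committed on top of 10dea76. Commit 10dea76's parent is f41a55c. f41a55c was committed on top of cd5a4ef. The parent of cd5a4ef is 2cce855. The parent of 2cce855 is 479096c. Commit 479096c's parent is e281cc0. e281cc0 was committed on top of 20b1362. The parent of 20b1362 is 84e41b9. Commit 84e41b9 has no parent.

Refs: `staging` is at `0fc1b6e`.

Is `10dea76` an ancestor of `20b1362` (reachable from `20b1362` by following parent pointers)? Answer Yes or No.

Ancestors of 20b1362: {20b1362, 84e41b9}.
10dea76 is not in that set, so it is not an ancestor of 20b1362.

No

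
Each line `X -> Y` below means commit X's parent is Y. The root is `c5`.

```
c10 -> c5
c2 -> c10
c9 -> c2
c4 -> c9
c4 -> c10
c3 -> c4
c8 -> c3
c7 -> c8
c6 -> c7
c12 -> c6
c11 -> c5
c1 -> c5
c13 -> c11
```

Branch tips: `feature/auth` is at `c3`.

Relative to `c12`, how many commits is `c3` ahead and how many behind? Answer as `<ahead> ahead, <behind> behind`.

Reachable from c3: {c10, c2, c3, c4, c5, c9}.
Reachable from c12: {c10, c12, c2, c3, c4, c5, c6, c7, c8, c9}.
Only in c3's history (ahead): {} — 0.
Only in c12's history (behind): {c12, c6, c7, c8} — 4.

0 ahead, 4 behind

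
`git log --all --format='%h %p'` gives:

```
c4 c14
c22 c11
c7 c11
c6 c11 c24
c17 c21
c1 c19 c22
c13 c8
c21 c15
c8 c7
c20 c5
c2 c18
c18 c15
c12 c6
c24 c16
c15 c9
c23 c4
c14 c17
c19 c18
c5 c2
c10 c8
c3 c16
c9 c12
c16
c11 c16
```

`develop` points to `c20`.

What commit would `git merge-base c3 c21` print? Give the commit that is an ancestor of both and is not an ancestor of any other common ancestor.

Ancestors of c3: {c16, c3}.
Ancestors of c21: {c11, c12, c15, c16, c21, c24, c6, c9}.
Common ancestors: {c16}.
The only common ancestor is c16, so it is the merge base.

c16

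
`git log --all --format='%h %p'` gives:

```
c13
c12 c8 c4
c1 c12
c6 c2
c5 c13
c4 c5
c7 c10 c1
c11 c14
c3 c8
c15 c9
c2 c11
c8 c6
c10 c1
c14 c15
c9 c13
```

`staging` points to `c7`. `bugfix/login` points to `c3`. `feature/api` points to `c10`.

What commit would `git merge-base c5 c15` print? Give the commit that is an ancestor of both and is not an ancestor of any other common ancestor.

c13

Ancestors of c5: {c13, c5}.
Ancestors of c15: {c13, c15, c9}.
Common ancestors: {c13}.
The only common ancestor is c13, so it is the merge base.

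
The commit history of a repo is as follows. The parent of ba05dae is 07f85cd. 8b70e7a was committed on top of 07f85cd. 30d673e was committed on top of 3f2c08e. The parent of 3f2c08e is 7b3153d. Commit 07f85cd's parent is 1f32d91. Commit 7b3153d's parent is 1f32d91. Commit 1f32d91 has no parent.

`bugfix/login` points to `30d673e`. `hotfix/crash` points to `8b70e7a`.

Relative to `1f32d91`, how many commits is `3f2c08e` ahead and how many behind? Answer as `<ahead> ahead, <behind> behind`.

2 ahead, 0 behind

Reachable from 3f2c08e: {1f32d91, 3f2c08e, 7b3153d}.
Reachable from 1f32d91: {1f32d91}.
Only in 3f2c08e's history (ahead): {3f2c08e, 7b3153d} — 2.
Only in 1f32d91's history (behind): {} — 0.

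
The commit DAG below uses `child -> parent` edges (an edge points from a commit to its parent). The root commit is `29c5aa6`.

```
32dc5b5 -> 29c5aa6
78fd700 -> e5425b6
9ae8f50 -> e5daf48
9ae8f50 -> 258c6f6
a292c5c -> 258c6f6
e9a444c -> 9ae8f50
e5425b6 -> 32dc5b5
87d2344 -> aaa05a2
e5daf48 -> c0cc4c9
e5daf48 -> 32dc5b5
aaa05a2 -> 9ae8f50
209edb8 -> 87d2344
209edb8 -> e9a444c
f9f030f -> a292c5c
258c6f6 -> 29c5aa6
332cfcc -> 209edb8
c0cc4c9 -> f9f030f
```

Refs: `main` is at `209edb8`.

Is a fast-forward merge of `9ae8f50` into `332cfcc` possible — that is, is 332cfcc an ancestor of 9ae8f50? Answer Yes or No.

A fast-forward from 332cfcc to 9ae8f50 is possible iff 332cfcc is an ancestor of 9ae8f50.
Ancestors of 9ae8f50: {258c6f6, 29c5aa6, 32dc5b5, 9ae8f50, a292c5c, c0cc4c9, e5daf48, f9f030f}.
332cfcc is not among them, so fast-forward is not possible.

No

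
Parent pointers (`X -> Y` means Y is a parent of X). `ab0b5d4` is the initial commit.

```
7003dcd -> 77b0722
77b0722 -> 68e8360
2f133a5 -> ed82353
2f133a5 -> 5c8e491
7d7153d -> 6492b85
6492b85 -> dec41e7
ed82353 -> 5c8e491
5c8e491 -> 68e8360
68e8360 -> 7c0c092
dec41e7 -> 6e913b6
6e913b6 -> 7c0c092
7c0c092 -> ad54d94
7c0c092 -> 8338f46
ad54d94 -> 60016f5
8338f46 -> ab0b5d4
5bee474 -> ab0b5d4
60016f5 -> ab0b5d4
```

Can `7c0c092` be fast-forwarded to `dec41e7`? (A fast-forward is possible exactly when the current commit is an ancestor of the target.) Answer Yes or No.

Yes

A fast-forward from 7c0c092 to dec41e7 is possible iff 7c0c092 is an ancestor of dec41e7.
Ancestors of dec41e7: {60016f5, 6e913b6, 7c0c092, 8338f46, ab0b5d4, ad54d94, dec41e7}.
7c0c092 is among them, so fast-forward is possible.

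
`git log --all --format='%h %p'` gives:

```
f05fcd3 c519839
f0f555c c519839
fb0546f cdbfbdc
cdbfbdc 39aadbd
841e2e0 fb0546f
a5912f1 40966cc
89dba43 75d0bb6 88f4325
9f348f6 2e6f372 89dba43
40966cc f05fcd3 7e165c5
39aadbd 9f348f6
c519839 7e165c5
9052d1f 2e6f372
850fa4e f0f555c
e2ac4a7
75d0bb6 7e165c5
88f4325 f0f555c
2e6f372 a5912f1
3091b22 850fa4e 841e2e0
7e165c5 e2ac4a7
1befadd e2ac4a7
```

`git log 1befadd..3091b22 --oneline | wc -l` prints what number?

17

Reachable from 3091b22: {2e6f372, 3091b22, 39aadbd, 40966cc, 75d0bb6, 7e165c5, 841e2e0, 850fa4e, 88f4325, 89dba43, 9f348f6, a5912f1, c519839, cdbfbdc, e2ac4a7, f05fcd3, f0f555c, fb0546f}.
Reachable from 1befadd: {1befadd, e2ac4a7}.
In 3091b22's history but not 1befadd's: {2e6f372, 3091b22, 39aadbd, 40966cc, 75d0bb6, 7e165c5, 841e2e0, 850fa4e, 88f4325, 89dba43, 9f348f6, a5912f1, c519839, cdbfbdc, f05fcd3, f0f555c, fb0546f} — 17 commits.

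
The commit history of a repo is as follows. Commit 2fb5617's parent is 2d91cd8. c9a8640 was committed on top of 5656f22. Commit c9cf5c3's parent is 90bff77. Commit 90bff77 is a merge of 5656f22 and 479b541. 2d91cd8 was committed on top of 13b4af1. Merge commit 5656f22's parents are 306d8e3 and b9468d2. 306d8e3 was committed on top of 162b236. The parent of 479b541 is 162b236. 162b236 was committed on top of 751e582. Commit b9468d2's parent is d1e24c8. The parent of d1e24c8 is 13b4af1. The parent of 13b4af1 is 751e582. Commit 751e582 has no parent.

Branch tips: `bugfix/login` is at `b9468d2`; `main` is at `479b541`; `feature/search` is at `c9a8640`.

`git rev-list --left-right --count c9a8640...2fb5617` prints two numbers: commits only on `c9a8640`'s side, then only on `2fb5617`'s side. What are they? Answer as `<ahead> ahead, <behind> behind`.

Reachable from c9a8640: {13b4af1, 162b236, 306d8e3, 5656f22, 751e582, b9468d2, c9a8640, d1e24c8}.
Reachable from 2fb5617: {13b4af1, 2d91cd8, 2fb5617, 751e582}.
Only in c9a8640's history (ahead): {162b236, 306d8e3, 5656f22, b9468d2, c9a8640, d1e24c8} — 6.
Only in 2fb5617's history (behind): {2d91cd8, 2fb5617} — 2.

6 ahead, 2 behind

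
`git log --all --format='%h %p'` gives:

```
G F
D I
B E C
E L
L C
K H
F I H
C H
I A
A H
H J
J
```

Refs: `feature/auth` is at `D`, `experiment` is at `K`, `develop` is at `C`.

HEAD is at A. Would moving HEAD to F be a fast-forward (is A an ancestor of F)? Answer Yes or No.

Yes

A fast-forward from A to F is possible iff A is an ancestor of F.
Ancestors of F: {A, F, H, I, J}.
A is among them, so fast-forward is possible.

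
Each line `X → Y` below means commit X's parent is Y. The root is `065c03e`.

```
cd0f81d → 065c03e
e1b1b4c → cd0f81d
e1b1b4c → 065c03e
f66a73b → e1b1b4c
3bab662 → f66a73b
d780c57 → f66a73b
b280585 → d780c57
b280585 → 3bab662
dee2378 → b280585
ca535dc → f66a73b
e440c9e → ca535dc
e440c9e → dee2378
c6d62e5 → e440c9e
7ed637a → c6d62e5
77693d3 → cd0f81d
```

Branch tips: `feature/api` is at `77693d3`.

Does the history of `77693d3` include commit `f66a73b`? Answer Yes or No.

Ancestors of 77693d3: {065c03e, 77693d3, cd0f81d}.
f66a73b is not in that set, so it is not an ancestor of 77693d3.

No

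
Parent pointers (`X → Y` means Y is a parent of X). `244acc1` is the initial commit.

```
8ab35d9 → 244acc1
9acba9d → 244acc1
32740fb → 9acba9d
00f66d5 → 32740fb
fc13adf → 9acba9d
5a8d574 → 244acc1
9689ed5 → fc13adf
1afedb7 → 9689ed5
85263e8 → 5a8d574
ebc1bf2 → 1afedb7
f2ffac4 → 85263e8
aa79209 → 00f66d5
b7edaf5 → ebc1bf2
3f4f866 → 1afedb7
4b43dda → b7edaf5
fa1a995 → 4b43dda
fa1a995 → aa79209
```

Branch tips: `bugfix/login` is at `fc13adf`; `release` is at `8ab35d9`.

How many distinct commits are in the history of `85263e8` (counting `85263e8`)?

3

Walking parent pointers from 85263e8: reachable set = {244acc1, 5a8d574, 85263e8}.
That is 3 commits.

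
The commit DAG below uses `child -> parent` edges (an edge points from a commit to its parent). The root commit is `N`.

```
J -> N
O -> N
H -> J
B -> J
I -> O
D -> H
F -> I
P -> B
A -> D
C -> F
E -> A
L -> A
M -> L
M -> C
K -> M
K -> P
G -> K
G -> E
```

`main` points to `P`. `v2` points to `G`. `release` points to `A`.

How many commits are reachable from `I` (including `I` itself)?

Walking parent pointers from I: reachable set = {I, N, O}.
That is 3 commits.

3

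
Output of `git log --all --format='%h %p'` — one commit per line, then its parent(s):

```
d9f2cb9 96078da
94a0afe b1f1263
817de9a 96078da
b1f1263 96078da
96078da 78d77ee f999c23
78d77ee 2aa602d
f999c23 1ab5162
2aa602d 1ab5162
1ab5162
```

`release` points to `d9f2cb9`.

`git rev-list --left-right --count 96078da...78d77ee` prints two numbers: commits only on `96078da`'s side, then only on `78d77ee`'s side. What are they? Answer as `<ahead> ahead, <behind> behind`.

Reachable from 96078da: {1ab5162, 2aa602d, 78d77ee, 96078da, f999c23}.
Reachable from 78d77ee: {1ab5162, 2aa602d, 78d77ee}.
Only in 96078da's history (ahead): {96078da, f999c23} — 2.
Only in 78d77ee's history (behind): {} — 0.

2 ahead, 0 behind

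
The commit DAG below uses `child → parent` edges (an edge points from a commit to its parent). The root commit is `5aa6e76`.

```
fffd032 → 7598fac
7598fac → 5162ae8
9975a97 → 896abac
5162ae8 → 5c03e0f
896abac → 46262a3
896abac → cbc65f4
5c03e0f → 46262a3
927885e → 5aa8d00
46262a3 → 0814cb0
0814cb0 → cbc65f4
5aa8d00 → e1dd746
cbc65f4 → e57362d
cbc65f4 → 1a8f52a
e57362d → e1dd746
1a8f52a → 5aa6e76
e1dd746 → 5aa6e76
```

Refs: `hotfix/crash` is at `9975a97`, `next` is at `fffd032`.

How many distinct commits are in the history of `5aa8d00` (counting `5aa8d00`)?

3

Walking parent pointers from 5aa8d00: reachable set = {5aa6e76, 5aa8d00, e1dd746}.
That is 3 commits.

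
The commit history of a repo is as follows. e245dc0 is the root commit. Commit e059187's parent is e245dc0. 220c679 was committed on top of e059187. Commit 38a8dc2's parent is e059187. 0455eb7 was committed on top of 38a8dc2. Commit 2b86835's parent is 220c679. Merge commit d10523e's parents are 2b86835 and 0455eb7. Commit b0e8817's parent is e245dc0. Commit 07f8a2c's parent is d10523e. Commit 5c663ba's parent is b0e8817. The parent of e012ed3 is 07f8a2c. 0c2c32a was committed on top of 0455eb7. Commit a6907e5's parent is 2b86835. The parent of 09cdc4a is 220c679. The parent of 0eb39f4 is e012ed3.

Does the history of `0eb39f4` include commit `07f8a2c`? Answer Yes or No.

Ancestors of 0eb39f4 (commits reachable by following parents): {0455eb7, 07f8a2c, 0eb39f4, 220c679, 2b86835, 38a8dc2, d10523e, e012ed3, e059187, e245dc0}.
07f8a2c is in that set, so it is an ancestor of 0eb39f4.

Yes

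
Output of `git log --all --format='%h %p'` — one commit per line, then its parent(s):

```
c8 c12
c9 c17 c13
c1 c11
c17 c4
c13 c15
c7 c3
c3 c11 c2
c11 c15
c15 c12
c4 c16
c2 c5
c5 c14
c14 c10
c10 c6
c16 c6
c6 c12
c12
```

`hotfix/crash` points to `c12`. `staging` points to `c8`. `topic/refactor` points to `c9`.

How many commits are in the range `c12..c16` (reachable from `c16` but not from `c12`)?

Reachable from c16: {c12, c16, c6}.
Reachable from c12: {c12}.
In c16's history but not c12's: {c16, c6} — 2 commits.

2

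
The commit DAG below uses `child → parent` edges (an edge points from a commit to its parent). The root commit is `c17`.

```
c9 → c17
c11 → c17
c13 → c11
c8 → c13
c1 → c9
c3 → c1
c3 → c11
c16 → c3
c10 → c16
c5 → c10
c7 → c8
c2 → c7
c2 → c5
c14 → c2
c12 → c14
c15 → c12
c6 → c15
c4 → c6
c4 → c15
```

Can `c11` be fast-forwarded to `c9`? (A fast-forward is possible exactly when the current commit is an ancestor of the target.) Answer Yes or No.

A fast-forward from c11 to c9 is possible iff c11 is an ancestor of c9.
Ancestors of c9: {c17, c9}.
c11 is not among them, so fast-forward is not possible.

No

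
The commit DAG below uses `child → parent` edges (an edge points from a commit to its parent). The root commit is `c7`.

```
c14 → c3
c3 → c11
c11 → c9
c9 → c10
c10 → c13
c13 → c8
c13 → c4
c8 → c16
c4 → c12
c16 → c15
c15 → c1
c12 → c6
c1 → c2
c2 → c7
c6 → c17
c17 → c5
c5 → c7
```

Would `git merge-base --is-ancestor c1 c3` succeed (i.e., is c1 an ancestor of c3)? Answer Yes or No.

Yes

Ancestors of c3 (commits reachable by following parents): {c1, c10, c11, c12, c13, c15, c16, c17, c2, c3, c4, c5, c6, c7, c8, c9}.
c1 is in that set, so it is an ancestor of c3.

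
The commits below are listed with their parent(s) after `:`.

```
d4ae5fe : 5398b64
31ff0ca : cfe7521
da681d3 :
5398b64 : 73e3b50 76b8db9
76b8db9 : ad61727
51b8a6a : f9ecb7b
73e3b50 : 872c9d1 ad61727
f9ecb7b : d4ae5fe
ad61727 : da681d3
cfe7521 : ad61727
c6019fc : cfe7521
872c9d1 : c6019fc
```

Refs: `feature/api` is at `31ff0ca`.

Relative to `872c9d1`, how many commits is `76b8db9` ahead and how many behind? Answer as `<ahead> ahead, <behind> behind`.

Reachable from 76b8db9: {76b8db9, ad61727, da681d3}.
Reachable from 872c9d1: {872c9d1, ad61727, c6019fc, cfe7521, da681d3}.
Only in 76b8db9's history (ahead): {76b8db9} — 1.
Only in 872c9d1's history (behind): {872c9d1, c6019fc, cfe7521} — 3.

1 ahead, 3 behind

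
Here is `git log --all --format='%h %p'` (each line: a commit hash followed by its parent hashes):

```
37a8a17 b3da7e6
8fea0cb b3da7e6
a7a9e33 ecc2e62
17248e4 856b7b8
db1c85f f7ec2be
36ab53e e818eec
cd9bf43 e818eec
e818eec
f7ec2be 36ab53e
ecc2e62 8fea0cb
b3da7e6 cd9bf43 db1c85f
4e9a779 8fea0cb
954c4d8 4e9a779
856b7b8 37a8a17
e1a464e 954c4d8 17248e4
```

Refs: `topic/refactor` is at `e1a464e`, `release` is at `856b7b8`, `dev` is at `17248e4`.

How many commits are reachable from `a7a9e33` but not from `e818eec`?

8

Reachable from a7a9e33: {36ab53e, 8fea0cb, a7a9e33, b3da7e6, cd9bf43, db1c85f, e818eec, ecc2e62, f7ec2be}.
Reachable from e818eec: {e818eec}.
In a7a9e33's history but not e818eec's: {36ab53e, 8fea0cb, a7a9e33, b3da7e6, cd9bf43, db1c85f, ecc2e62, f7ec2be} — 8 commits.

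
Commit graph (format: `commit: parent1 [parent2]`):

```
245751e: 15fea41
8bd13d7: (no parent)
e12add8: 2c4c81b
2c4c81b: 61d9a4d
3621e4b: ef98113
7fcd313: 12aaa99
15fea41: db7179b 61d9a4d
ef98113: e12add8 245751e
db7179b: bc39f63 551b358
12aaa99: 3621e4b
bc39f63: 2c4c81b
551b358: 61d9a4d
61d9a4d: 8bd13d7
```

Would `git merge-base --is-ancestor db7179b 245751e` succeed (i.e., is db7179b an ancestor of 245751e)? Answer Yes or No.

Yes

Ancestors of 245751e (commits reachable by following parents): {15fea41, 245751e, 2c4c81b, 551b358, 61d9a4d, 8bd13d7, bc39f63, db7179b}.
db7179b is in that set, so it is an ancestor of 245751e.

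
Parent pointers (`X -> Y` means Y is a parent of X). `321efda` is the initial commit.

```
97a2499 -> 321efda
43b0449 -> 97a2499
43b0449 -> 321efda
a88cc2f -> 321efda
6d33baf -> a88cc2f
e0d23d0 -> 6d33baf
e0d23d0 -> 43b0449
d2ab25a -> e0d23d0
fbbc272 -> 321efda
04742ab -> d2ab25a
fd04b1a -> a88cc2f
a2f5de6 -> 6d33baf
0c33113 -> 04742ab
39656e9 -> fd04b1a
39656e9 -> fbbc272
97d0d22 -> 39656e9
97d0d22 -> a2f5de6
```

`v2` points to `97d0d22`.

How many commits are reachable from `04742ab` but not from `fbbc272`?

Reachable from 04742ab: {04742ab, 321efda, 43b0449, 6d33baf, 97a2499, a88cc2f, d2ab25a, e0d23d0}.
Reachable from fbbc272: {321efda, fbbc272}.
In 04742ab's history but not fbbc272's: {04742ab, 43b0449, 6d33baf, 97a2499, a88cc2f, d2ab25a, e0d23d0} — 7 commits.

7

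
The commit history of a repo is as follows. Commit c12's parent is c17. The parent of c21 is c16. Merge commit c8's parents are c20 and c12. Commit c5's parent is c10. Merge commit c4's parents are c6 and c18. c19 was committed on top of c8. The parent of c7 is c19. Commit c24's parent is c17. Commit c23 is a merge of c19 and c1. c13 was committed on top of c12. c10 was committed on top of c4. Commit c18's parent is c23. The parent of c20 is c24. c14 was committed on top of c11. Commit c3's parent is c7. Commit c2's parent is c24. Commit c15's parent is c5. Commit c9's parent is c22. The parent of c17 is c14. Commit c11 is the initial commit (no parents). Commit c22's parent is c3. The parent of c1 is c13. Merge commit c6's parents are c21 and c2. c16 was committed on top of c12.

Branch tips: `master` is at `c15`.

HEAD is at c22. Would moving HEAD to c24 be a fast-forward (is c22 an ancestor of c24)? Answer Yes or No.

A fast-forward from c22 to c24 is possible iff c22 is an ancestor of c24.
Ancestors of c24: {c11, c14, c17, c24}.
c22 is not among them, so fast-forward is not possible.

No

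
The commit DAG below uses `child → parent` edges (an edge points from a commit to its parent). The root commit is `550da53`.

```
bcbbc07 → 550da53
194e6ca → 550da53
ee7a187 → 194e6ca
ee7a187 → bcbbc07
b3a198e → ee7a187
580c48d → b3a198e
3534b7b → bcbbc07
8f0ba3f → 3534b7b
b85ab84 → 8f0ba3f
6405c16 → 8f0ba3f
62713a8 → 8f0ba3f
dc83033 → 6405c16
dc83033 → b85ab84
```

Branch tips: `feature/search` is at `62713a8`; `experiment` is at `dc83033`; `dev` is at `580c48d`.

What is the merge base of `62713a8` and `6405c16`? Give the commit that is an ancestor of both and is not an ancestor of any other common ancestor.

8f0ba3f

Ancestors of 62713a8: {3534b7b, 550da53, 62713a8, 8f0ba3f, bcbbc07}.
Ancestors of 6405c16: {3534b7b, 550da53, 6405c16, 8f0ba3f, bcbbc07}.
Common ancestors: {3534b7b, 550da53, 8f0ba3f, bcbbc07}.
Among these, 8f0ba3f is not an ancestor of any other common ancestor — it is the merge base.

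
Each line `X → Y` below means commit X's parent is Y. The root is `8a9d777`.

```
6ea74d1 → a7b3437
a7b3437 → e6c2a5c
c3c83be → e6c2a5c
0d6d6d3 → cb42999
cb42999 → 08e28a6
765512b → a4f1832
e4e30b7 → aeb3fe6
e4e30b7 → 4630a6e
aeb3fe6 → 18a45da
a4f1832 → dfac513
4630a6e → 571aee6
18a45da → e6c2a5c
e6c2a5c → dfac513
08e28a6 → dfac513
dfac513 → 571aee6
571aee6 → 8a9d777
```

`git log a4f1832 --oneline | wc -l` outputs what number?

4

Walking parent pointers from a4f1832: reachable set = {571aee6, 8a9d777, a4f1832, dfac513}.
That is 4 commits.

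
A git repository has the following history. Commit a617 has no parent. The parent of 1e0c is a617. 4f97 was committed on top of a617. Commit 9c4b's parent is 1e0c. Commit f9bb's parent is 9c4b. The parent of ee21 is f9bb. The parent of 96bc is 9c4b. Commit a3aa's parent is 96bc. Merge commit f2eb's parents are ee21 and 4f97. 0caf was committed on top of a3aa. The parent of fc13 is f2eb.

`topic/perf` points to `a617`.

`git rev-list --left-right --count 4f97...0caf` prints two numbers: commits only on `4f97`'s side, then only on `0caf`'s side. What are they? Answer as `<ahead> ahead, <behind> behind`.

Reachable from 4f97: {4f97, a617}.
Reachable from 0caf: {0caf, 1e0c, 96bc, 9c4b, a3aa, a617}.
Only in 4f97's history (ahead): {4f97} — 1.
Only in 0caf's history (behind): {0caf, 1e0c, 96bc, 9c4b, a3aa} — 5.

1 ahead, 5 behind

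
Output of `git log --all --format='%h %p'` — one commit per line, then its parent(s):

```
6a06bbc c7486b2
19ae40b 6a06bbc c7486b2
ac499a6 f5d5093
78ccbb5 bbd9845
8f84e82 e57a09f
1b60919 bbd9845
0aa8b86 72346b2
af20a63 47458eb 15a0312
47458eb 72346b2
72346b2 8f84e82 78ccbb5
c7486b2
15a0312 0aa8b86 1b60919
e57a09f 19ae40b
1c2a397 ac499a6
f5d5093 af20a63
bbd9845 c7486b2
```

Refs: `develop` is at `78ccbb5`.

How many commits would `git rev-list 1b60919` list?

Walking parent pointers from 1b60919: reachable set = {1b60919, bbd9845, c7486b2}.
That is 3 commits.

3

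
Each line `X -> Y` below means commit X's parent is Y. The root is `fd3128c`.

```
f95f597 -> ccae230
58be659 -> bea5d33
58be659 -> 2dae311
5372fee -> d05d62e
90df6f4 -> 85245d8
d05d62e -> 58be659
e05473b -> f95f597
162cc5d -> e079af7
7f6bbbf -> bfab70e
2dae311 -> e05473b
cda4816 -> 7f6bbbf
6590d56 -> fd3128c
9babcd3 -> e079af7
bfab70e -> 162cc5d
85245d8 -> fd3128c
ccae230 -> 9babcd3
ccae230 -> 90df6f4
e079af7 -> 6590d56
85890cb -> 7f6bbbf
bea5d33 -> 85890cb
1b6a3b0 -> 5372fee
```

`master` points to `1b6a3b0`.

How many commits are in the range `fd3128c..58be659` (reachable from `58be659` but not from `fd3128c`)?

15

Reachable from 58be659: {162cc5d, 2dae311, 58be659, 6590d56, 7f6bbbf, 85245d8, 85890cb, 90df6f4, 9babcd3, bea5d33, bfab70e, ccae230, e05473b, e079af7, f95f597, fd3128c}.
Reachable from fd3128c: {fd3128c}.
In 58be659's history but not fd3128c's: {162cc5d, 2dae311, 58be659, 6590d56, 7f6bbbf, 85245d8, 85890cb, 90df6f4, 9babcd3, bea5d33, bfab70e, ccae230, e05473b, e079af7, f95f597} — 15 commits.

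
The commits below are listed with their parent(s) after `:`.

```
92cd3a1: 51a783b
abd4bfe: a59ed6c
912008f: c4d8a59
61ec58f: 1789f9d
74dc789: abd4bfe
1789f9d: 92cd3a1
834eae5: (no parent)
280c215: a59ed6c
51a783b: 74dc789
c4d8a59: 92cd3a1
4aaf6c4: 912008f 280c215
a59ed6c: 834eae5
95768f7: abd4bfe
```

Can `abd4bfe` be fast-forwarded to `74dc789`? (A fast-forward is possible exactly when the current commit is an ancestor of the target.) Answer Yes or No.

A fast-forward from abd4bfe to 74dc789 is possible iff abd4bfe is an ancestor of 74dc789.
Ancestors of 74dc789: {74dc789, 834eae5, a59ed6c, abd4bfe}.
abd4bfe is among them, so fast-forward is possible.

Yes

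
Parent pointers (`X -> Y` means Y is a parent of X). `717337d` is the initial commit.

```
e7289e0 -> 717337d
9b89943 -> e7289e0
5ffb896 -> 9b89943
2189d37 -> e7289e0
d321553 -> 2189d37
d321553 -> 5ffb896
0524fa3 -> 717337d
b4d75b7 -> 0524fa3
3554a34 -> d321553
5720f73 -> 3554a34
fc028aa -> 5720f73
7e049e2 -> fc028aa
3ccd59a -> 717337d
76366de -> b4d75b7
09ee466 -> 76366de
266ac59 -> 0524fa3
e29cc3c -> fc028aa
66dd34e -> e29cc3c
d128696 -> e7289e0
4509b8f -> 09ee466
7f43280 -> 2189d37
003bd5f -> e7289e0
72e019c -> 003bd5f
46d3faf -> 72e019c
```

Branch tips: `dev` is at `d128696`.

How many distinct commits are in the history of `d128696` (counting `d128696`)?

Walking parent pointers from d128696: reachable set = {717337d, d128696, e7289e0}.
That is 3 commits.

3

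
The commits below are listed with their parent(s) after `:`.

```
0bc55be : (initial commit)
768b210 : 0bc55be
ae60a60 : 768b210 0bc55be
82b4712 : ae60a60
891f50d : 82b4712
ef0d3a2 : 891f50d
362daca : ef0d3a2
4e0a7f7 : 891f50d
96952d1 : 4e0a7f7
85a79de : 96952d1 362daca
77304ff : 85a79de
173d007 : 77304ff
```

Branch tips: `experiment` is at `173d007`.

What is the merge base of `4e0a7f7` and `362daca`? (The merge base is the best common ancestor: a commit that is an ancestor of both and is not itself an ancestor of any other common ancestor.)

891f50d

Ancestors of 4e0a7f7: {0bc55be, 4e0a7f7, 768b210, 82b4712, 891f50d, ae60a60}.
Ancestors of 362daca: {0bc55be, 362daca, 768b210, 82b4712, 891f50d, ae60a60, ef0d3a2}.
Common ancestors: {0bc55be, 768b210, 82b4712, 891f50d, ae60a60}.
Among these, 891f50d is not an ancestor of any other common ancestor — it is the merge base.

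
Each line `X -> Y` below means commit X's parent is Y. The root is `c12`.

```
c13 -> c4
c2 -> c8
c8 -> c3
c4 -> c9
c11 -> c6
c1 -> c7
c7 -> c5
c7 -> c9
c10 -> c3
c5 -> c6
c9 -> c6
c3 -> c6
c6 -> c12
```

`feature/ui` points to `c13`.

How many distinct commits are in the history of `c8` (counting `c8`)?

4

Walking parent pointers from c8: reachable set = {c12, c3, c6, c8}.
That is 4 commits.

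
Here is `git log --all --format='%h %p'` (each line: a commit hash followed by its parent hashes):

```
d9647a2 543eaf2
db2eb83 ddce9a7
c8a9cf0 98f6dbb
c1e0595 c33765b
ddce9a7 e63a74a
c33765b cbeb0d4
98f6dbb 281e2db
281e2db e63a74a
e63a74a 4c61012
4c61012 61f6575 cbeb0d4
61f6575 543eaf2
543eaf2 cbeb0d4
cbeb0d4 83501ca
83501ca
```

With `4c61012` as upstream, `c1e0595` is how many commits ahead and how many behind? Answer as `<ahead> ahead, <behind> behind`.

Reachable from c1e0595: {83501ca, c1e0595, c33765b, cbeb0d4}.
Reachable from 4c61012: {4c61012, 543eaf2, 61f6575, 83501ca, cbeb0d4}.
Only in c1e0595's history (ahead): {c1e0595, c33765b} — 2.
Only in 4c61012's history (behind): {4c61012, 543eaf2, 61f6575} — 3.

2 ahead, 3 behind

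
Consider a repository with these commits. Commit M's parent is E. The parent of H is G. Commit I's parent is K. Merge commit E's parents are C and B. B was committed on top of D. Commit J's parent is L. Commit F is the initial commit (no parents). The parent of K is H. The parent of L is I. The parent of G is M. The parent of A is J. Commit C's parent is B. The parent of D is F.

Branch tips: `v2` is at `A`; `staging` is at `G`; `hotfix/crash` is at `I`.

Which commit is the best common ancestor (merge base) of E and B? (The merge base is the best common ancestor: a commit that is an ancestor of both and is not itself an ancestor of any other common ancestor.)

Ancestors of E: {B, C, D, E, F}.
Ancestors of B: {B, D, F}.
Common ancestors: {B, D, F}.
Among these, B is not an ancestor of any other common ancestor — it is the merge base.

B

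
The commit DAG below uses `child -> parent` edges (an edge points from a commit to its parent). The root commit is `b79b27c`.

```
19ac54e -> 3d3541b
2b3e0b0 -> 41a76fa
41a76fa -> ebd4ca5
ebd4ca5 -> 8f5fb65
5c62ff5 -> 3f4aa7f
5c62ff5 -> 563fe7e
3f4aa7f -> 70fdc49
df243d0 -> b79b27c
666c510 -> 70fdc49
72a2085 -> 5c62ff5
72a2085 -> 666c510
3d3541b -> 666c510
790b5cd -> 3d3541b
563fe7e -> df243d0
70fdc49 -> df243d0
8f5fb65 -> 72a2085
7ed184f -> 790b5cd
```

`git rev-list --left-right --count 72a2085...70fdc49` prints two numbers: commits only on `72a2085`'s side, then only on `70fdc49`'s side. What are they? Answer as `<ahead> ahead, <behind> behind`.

Reachable from 72a2085: {3f4aa7f, 563fe7e, 5c62ff5, 666c510, 70fdc49, 72a2085, b79b27c, df243d0}.
Reachable from 70fdc49: {70fdc49, b79b27c, df243d0}.
Only in 72a2085's history (ahead): {3f4aa7f, 563fe7e, 5c62ff5, 666c510, 72a2085} — 5.
Only in 70fdc49's history (behind): {} — 0.

5 ahead, 0 behind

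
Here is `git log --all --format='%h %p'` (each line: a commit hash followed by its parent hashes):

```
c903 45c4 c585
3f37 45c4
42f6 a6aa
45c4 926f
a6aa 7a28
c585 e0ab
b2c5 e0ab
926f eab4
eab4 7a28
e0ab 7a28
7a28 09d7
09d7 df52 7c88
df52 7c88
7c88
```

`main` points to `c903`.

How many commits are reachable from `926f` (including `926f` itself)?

6

Walking parent pointers from 926f: reachable set = {09d7, 7a28, 7c88, 926f, df52, eab4}.
That is 6 commits.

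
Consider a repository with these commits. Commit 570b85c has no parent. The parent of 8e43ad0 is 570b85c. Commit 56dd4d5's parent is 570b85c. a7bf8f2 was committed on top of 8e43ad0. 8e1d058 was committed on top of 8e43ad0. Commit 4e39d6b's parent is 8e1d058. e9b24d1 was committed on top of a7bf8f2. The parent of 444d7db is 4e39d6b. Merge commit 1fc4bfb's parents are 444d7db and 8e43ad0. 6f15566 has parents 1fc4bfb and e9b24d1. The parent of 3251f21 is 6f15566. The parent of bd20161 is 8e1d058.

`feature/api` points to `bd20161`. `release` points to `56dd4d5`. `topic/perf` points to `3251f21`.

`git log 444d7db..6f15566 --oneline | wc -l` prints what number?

Reachable from 6f15566: {1fc4bfb, 444d7db, 4e39d6b, 570b85c, 6f15566, 8e1d058, 8e43ad0, a7bf8f2, e9b24d1}.
Reachable from 444d7db: {444d7db, 4e39d6b, 570b85c, 8e1d058, 8e43ad0}.
In 6f15566's history but not 444d7db's: {1fc4bfb, 6f15566, a7bf8f2, e9b24d1} — 4 commits.

4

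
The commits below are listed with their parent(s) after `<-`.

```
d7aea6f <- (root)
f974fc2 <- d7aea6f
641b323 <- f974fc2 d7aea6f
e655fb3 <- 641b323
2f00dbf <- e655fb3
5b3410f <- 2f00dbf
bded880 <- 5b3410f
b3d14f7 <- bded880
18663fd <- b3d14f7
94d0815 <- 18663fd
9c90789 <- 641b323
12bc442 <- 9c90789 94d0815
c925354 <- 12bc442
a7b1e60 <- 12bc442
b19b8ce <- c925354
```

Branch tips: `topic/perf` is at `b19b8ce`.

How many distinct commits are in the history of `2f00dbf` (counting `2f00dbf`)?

5

Walking parent pointers from 2f00dbf: reachable set = {2f00dbf, 641b323, d7aea6f, e655fb3, f974fc2}.
That is 5 commits.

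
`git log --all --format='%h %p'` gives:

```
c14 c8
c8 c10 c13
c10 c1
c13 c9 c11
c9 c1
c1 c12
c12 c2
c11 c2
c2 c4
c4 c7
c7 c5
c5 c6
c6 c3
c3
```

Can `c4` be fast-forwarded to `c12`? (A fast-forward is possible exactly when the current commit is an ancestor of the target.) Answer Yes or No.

A fast-forward from c4 to c12 is possible iff c4 is an ancestor of c12.
Ancestors of c12: {c12, c2, c3, c4, c5, c6, c7}.
c4 is among them, so fast-forward is possible.

Yes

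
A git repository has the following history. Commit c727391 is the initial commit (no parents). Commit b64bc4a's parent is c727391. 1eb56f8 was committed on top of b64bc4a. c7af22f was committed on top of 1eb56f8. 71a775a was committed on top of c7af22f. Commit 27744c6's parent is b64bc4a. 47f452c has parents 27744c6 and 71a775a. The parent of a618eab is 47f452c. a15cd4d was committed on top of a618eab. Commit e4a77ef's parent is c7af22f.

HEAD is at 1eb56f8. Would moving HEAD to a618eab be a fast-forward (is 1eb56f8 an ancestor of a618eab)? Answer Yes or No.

A fast-forward from 1eb56f8 to a618eab is possible iff 1eb56f8 is an ancestor of a618eab.
Ancestors of a618eab: {1eb56f8, 27744c6, 47f452c, 71a775a, a618eab, b64bc4a, c727391, c7af22f}.
1eb56f8 is among them, so fast-forward is possible.

Yes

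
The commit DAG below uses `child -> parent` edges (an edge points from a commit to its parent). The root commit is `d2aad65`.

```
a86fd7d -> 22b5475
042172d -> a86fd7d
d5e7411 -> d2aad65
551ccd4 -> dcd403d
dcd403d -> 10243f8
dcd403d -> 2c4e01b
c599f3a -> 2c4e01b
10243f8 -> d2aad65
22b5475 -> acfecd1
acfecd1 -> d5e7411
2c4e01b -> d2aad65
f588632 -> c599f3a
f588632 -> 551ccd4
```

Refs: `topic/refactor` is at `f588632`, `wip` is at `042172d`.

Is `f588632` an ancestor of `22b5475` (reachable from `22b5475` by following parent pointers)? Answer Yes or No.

Ancestors of 22b5475: {22b5475, acfecd1, d2aad65, d5e7411}.
f588632 is not in that set, so it is not an ancestor of 22b5475.

No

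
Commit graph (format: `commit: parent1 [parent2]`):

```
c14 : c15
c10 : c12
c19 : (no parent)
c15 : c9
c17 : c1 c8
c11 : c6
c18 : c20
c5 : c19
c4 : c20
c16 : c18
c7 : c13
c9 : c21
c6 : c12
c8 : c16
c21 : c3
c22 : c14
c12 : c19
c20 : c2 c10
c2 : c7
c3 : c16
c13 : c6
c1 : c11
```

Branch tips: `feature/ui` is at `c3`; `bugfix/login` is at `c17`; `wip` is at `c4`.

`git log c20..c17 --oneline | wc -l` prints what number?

Reachable from c17: {c1, c10, c11, c12, c13, c16, c17, c18, c19, c2, c20, c6, c7, c8}.
Reachable from c20: {c10, c12, c13, c19, c2, c20, c6, c7}.
In c17's history but not c20's: {c1, c11, c16, c17, c18, c8} — 6 commits.

6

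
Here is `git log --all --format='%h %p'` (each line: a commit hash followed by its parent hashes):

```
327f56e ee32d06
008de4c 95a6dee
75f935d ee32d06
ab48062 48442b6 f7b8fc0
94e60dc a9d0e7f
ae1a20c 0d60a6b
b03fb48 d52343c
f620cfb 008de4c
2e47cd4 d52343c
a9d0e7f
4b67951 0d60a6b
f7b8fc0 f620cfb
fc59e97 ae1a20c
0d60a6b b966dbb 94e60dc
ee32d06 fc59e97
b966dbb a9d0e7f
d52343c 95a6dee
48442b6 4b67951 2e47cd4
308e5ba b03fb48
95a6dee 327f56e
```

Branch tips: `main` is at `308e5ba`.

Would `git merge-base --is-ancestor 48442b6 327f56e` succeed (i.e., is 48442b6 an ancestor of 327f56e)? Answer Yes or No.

No

Ancestors of 327f56e: {0d60a6b, 327f56e, 94e60dc, a9d0e7f, ae1a20c, b966dbb, ee32d06, fc59e97}.
48442b6 is not in that set, so it is not an ancestor of 327f56e.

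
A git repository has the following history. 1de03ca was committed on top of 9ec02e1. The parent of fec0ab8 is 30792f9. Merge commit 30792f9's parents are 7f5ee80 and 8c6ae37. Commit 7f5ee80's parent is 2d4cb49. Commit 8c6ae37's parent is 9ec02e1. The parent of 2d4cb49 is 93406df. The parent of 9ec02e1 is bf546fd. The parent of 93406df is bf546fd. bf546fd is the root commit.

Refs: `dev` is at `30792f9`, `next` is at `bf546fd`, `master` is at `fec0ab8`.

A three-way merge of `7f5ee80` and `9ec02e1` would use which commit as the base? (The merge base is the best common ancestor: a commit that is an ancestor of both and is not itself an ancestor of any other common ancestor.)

bf546fd

Ancestors of 7f5ee80: {2d4cb49, 7f5ee80, 93406df, bf546fd}.
Ancestors of 9ec02e1: {9ec02e1, bf546fd}.
Common ancestors: {bf546fd}.
The only common ancestor is bf546fd, so it is the merge base.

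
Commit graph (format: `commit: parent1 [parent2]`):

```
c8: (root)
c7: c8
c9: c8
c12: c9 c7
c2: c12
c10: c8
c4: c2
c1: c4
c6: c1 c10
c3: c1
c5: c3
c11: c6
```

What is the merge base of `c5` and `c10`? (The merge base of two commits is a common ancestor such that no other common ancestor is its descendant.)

c8

Ancestors of c5: {c1, c12, c2, c3, c4, c5, c7, c8, c9}.
Ancestors of c10: {c10, c8}.
Common ancestors: {c8}.
The only common ancestor is c8, so it is the merge base.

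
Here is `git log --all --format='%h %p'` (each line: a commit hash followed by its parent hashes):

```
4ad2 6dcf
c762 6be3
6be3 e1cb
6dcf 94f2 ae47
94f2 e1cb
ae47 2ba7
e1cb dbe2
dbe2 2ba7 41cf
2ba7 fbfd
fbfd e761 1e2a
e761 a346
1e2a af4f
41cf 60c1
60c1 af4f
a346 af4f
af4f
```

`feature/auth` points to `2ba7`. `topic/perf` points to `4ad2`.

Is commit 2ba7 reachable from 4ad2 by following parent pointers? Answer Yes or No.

Yes

Ancestors of 4ad2 (commits reachable by following parents): {1e2a, 2ba7, 41cf, 4ad2, 60c1, 6dcf, 94f2, a346, ae47, af4f, dbe2, e1cb, e761, fbfd}.
2ba7 is in that set, so it is an ancestor of 4ad2.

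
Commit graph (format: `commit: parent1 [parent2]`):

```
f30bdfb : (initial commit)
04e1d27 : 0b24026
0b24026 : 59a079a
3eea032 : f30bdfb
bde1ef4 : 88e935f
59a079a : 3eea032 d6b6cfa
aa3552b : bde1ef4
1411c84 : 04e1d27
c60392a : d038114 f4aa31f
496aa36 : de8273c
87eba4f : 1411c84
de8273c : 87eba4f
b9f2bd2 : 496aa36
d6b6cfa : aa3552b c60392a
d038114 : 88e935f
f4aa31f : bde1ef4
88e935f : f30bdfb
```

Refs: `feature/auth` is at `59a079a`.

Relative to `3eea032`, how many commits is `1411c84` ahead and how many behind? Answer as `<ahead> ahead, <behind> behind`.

Reachable from 1411c84: {04e1d27, 0b24026, 1411c84, 3eea032, 59a079a, 88e935f, aa3552b, bde1ef4, c60392a, d038114, d6b6cfa, f30bdfb, f4aa31f}.
Reachable from 3eea032: {3eea032, f30bdfb}.
Only in 1411c84's history (ahead): {04e1d27, 0b24026, 1411c84, 59a079a, 88e935f, aa3552b, bde1ef4, c60392a, d038114, d6b6cfa, f4aa31f} — 11.
Only in 3eea032's history (behind): {} — 0.

11 ahead, 0 behind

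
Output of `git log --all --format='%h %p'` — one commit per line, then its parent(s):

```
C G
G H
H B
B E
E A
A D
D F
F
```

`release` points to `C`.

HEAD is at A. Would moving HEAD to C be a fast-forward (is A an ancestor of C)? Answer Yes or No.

Yes

A fast-forward from A to C is possible iff A is an ancestor of C.
Ancestors of C: {A, B, C, D, E, F, G, H}.
A is among them, so fast-forward is possible.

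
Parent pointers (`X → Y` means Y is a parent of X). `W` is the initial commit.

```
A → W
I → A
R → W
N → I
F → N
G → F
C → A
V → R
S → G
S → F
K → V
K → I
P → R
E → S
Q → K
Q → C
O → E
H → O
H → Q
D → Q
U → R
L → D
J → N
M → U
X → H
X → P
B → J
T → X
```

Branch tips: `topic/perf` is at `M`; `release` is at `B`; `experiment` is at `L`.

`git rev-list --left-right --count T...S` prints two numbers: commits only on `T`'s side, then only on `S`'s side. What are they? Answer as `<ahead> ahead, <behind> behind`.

11 ahead, 0 behind

Reachable from T: {A, C, E, F, G, H, I, K, N, O, P, Q, R, S, T, V, W, X}.
Reachable from S: {A, F, G, I, N, S, W}.
Only in T's history (ahead): {C, E, H, K, O, P, Q, R, T, V, X} — 11.
Only in S's history (behind): {} — 0.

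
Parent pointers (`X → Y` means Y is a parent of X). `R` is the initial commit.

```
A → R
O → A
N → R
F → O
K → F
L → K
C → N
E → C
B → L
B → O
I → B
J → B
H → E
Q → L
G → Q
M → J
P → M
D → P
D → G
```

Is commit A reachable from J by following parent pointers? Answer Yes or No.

Ancestors of J (commits reachable by following parents): {A, B, F, J, K, L, O, R}.
A is in that set, so it is an ancestor of J.

Yes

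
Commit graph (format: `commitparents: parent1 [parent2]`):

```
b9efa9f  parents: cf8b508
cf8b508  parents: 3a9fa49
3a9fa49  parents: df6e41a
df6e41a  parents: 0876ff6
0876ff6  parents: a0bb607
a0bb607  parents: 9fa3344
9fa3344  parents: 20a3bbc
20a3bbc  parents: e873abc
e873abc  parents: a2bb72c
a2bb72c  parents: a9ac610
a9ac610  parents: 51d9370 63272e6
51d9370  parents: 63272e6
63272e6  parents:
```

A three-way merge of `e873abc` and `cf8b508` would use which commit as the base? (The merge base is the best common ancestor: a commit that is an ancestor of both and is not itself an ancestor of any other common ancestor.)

Ancestors of e873abc: {51d9370, 63272e6, a2bb72c, a9ac610, e873abc}.
Ancestors of cf8b508: {0876ff6, 20a3bbc, 3a9fa49, 51d9370, 63272e6, 9fa3344, a0bb607, a2bb72c, a9ac610, cf8b508, df6e41a, e873abc}.
Common ancestors: {51d9370, 63272e6, a2bb72c, a9ac610, e873abc}.
Among these, e873abc is not an ancestor of any other common ancestor — it is the merge base.

e873abc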